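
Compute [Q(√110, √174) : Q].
[Q(√110, √174) : Q] = 4

[Q(√110):Q] = 2 (min poly x^2 - 110, irreducible since 110 is squarefree > 1). For the top step, suppose √174 ∈ Q(√110), say √174 = c + d√110 with c, d ∈ Q. Squaring: 174 = c^2 + 110d^2 + 2cd√110. Since √110 ∉ Q this forces 2cd = 0. If d = 0 then √174 = c ∈ Q, contradicting 174 squarefree > 1. If c = 0 then 174 = 110d^2, so 110·174 = (110d)^2 is a perfect square in Q — but 110·174 = 19140 is not a perfect square (since 110 and 174 are distinct squarefree integers). Contradiction. Hence √174 ∉ Q(√110), so x^2 - 174 stays irreducible over Q(√110) and [Q(√110, √174) : Q(√110)] = 2. By the tower law, [Q(√110, √174) : Q] = 2 · 2 = 4.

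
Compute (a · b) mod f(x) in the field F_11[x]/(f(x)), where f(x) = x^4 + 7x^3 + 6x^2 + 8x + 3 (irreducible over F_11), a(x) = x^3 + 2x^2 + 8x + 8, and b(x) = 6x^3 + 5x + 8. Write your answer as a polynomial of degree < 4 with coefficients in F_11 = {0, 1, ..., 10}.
a · b ≡ 6x^3 + 5x^2 + 6x + 10 (mod f(x))

Multiply in F_11[x]: a(x)·b(x) = (x^3 + 2x^2 + 8x + 8)·(6x^3 + 5x + 8) = 6x^6 + x^5 + 9x^4 + x^2 + 5x + 9. This has degree ≥ 4, so divide by f(x) over F_11: 6x^6 + x^5 + 9x^4 + x^2 + 5x + 9 = (6x^2 + 3x + 7)·(x^4 + 7x^3 + 6x^2 + 8x + 3) + (6x^3 + 5x^2 + 6x + 10). Hence a·b ≡ 6x^3 + 5x^2 + 6x + 10 (mod f). (F_11[x]/(f) is a field with 11^4 = 14641 elements since f is irreducible of degree 4.)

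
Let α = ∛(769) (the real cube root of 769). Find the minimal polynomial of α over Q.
m_α(x) = x^3 - 769

α satisfies α^3 = 769, so x^3 - 769 annihilates α. By the rational root test, a rational root p/q (in lowest terms) of x^3 - 769 would satisfy p^3 = 769 q^3, forcing q = 1 and p^3 = 769; but 769 is not a perfect cube, contradiction. A monic cubic over Q with no rational root is irreducible (any nontrivial factorization would include a linear factor). Hence x^3 - 769 is the minimal polynomial of α, and in particular [Q(α):Q] = 3.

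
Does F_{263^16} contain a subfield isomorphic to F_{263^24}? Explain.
No: F_{263^24} is not a subfield of F_{263^16}

F_{p^m} embeds in F_{p^n} iff m | n. Here 24 ∤ 16 (since 16 = 0·24 + 16 with remainder 16 ≠ 0), so F_{263^24} is not a subfield of F_{263^16}. Equivalently: if it were, the tower law would give 24 = [F_{263^24}:F_263] dividing [F_{263^16}:F_263] = 16, contradiction.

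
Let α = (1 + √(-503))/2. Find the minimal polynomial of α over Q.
m_α(x) = x^2 - x + 126

From 2α - 1 = √(-503), squaring gives (2α - 1)^2 = -503, i.e. 4α^2 - 4α + 1 = -503, so α^2 - α + (1 + 503)/4 = 0. Since -503 ≡ 1 (mod 4), (1 + 503)/4 = 126 ∈ Z. The polynomial x^2 - x + 126 has discriminant 1 - 4·(126) = -503, which is not a perfect square in Q (d = -503 is squarefree and ≠ 1), so x^2 - x + 126 is irreducible over Q. It is the minimal polynomial of α.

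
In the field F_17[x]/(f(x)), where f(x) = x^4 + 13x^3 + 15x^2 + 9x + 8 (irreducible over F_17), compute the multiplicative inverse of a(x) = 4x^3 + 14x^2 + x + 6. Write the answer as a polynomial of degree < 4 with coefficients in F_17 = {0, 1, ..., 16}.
a(x)^(-1) ≡ x^2 + 15x + 4 (mod f(x))

Since f is irreducible over F_17, F_17[x]/(f) is a field and a(x) ≠ 0 has an inverse. Apply the extended Euclidean algorithm to f(x) and a(x) in F_17[x]: f(x) = (13x + 13)·a(x) + (7x^2 + 3x + 15);  a(x) = (3x + 8)·(7x^2 + 3x + 15) + (5). The last nonzero remainder is the constant 5 = gcd(f, a) in F_17. Back-substituting through the division chain expresses 5 = s(x)·a(x) + t(x)·f(x) with s(x) ≡ 5x^2 + 7x + 3 (mod f), so (5x^2 + 7x + 3)·a(x) ≡ 5 (mod f). Multiplying by 5^(-1) ≡ 7 in F_17 gives a(x)^(-1) ≡ 7·(5x^2 + 7x + 3) ≡ x^2 + 15x + 4 (mod f). Check: (4x^3 + 14x^2 + x + 6)·(x^2 + 15x + 4) = 4x^5 + 6x^4 + 6x^3 + 9x^2 + 9x + 7 ≡ 1 (mod x^4 + 13x^3 + 15x^2 + 9x + 8).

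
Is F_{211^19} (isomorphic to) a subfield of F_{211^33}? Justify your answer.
No: F_{211^19} is not a subfield of F_{211^33}

F_{p^m} embeds in F_{p^n} iff m | n. Here 19 ∤ 33 (since 33 = 1·19 + 14 with remainder 14 ≠ 0), so F_{211^19} is not a subfield of F_{211^33}. Equivalently: if it were, the tower law would give 19 = [F_{211^19}:F_211] dividing [F_{211^33}:F_211] = 33, contradiction.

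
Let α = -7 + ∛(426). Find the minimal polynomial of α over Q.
m_α(x) = x^3 + 21x^2 + 147x - 83

Set β = α + 7 = ∛(426), so β^3 = 426. Then (α + 7)^3 - 426 = 0, i.e. α is a root of g(x) = (x + 7)^3 - 426 = x^3 + 21x^2 + 147x - 83. Since g(x) = h(x + 7) where h(x) = x^3 - 426, and h is irreducible over Q (because 426 is not a perfect cube, so h has no rational root, and a monic cubic with no rational root is irreducible), g is also irreducible (irreducibility is preserved under the substitution x → x + 7). Hence m_α(x) = x^3 + 21x^2 + 147x - 83.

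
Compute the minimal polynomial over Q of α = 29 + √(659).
m_α(x) = x^2 - 58x + 182

From α - 29 = √(659), squaring gives (α - 29)^2 = 659, i.e. α^2 - 58α + 841 = 659, so α^2 - 58α + 182 = 0. The discriminant of x^2 - 58x + 182 is (-58)^2 - 4·(182) = 3364 - 728 = 2636, and 4·(659) is not a perfect square in Q since 659 is squarefree and ≠ 1. Hence x^2 - 58x + 182 is irreducible over Q and is the minimal polynomial of α.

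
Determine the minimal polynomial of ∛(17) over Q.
m_α(x) = x^3 - 17

α satisfies α^3 = 17, so x^3 - 17 annihilates α. By the rational root test, a rational root p/q (in lowest terms) of x^3 - 17 would satisfy p^3 = 17 q^3, forcing q = 1 and p^3 = 17; but 17 is not a perfect cube, contradiction. A monic cubic over Q with no rational root is irreducible (any nontrivial factorization would include a linear factor). Hence x^3 - 17 is the minimal polynomial of α, and in particular [Q(α):Q] = 3.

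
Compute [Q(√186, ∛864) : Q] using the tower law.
[Q(√186, ∛864) : Q] = 6

Let L = Q(√186, ∛864). Since Q(√186) ⊂ L and [Q(√186):Q] = 2, the tower law gives 2 | [L:Q]. Likewise Q(∛864) ⊂ L with [Q(∛864):Q] = 3 (because 864 is not a perfect cube), so 3 | [L:Q]. As gcd(2,3) = 1, [L:Q] is divisible by 6. Conversely L is generated over Q by √186 and ∛864, so [L:Q] ≤ 2·3 = 6. Therefore [Q(√186, ∛864) : Q] = 6.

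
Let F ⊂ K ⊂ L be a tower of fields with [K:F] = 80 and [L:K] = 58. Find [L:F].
[L:F] = 4640

The tower law says that for any tower of field extensions F ⊂ K ⊂ L with finite degrees, [L:F] = [L:K] · [K:F]. Here this gives [L:F] = 58 · 80 = 4640.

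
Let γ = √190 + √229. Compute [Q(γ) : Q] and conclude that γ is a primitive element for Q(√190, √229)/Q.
[Q(γ) : Q] = 4 (equivalently, Q(γ) = Q(√190, √229))

Obviously Q(γ) ⊆ Q(√190, √229), and [Q(√190, √229):Q] = 4 (since 190, 229 are distinct squarefree integers > 1 with 43510 not a perfect square). To show equality we compute the minimal polynomial of γ. From γ = √190 + √229: γ^2 = 190 + 2√(43510) + 229 = 419 + 2√(43510), so γ^2 - 419 = 2√(43510); squaring, (γ^2 - 419)^2 = 4·43510, i.e. γ^4 - 838γ^2 + 175561 - 174040 = 0, i.e. γ^4 - 838γ^2 + 1521 = 0. So γ is a root of x^4 - 838x^2 + 1521. This polynomial is irreducible over Q: it has no rational root (each ±√190 ± √229 is irrational), and any factorization into two quadratics over Q would force √(43510) ∈ Q (pairing opposite roots) or √190, √229 ∈ Q (other pairings), all impossible. Hence [Q(γ):Q] = 4 = [Q(√190, √229):Q], so Q(γ) = Q(√190, √229).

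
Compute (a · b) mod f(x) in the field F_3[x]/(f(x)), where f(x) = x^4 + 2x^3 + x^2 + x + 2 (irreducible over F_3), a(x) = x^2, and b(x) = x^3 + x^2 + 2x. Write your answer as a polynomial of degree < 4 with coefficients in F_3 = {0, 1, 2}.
a · b ≡ 2x + 2 (mod f(x))

Multiply in F_3[x]: a(x)·b(x) = (x^2)·(x^3 + x^2 + 2x) = x^5 + x^4 + 2x^3. This has degree ≥ 4, so divide by f(x) over F_3: x^5 + x^4 + 2x^3 = (x + 2)·(x^4 + 2x^3 + x^2 + x + 2) + (2x + 2). Hence a·b ≡ 2x + 2 (mod f). (F_3[x]/(f) is a field with 3^4 = 81 elements since f is irreducible of degree 4.)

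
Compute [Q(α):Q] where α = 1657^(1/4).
[Q(α):Q] = 4

α is a root of x^4 - 1657. By Eisenstein's criterion at the prime p = 1657 (which divides the constant term 1657 but p^2 = 2745649 does not, since 1657 is squarefree), x^4 - 1657 is irreducible over Q. Hence [Q(α):Q] = 4.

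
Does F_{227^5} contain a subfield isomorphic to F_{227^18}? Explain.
No: F_{227^18} is not a subfield of F_{227^5}

F_{p^m} embeds in F_{p^n} iff m | n. Here 18 ∤ 5 (since 5 = 0·18 + 5 with remainder 5 ≠ 0), so F_{227^18} is not a subfield of F_{227^5}. Equivalently: if it were, the tower law would give 18 = [F_{227^18}:F_227] dividing [F_{227^5}:F_227] = 5, contradiction.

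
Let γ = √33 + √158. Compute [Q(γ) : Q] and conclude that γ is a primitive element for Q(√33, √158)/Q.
[Q(γ) : Q] = 4 (equivalently, Q(γ) = Q(√33, √158))

Obviously Q(γ) ⊆ Q(√33, √158), and [Q(√33, √158):Q] = 4 (since 33, 158 are distinct squarefree integers > 1 with 5214 not a perfect square). To show equality we compute the minimal polynomial of γ. From γ = √33 + √158: γ^2 = 33 + 2√(5214) + 158 = 191 + 2√(5214), so γ^2 - 191 = 2√(5214); squaring, (γ^2 - 191)^2 = 4·5214, i.e. γ^4 - 382γ^2 + 36481 - 20856 = 0, i.e. γ^4 - 382γ^2 + 15625 = 0. So γ is a root of x^4 - 382x^2 + 15625. This polynomial is irreducible over Q: it has no rational root (each ±√33 ± √158 is irrational), and any factorization into two quadratics over Q would force √(5214) ∈ Q (pairing opposite roots) or √33, √158 ∈ Q (other pairings), all impossible. Hence [Q(γ):Q] = 4 = [Q(√33, √158):Q], so Q(γ) = Q(√33, √158).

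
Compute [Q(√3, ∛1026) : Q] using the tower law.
[Q(√3, ∛1026) : Q] = 6

Let L = Q(√3, ∛1026). Since Q(√3) ⊂ L and [Q(√3):Q] = 2, the tower law gives 2 | [L:Q]. Likewise Q(∛1026) ⊂ L with [Q(∛1026):Q] = 3 (because 1026 is not a perfect cube), so 3 | [L:Q]. As gcd(2,3) = 1, [L:Q] is divisible by 6. Conversely L is generated over Q by √3 and ∛1026, so [L:Q] ≤ 2·3 = 6. Therefore [Q(√3, ∛1026) : Q] = 6.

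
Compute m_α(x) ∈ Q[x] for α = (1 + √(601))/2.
m_α(x) = x^2 - x - 150

From 2α - 1 = √(601), squaring gives (2α - 1)^2 = 601, i.e. 4α^2 - 4α + 1 = 601, so α^2 - α + (1 - 601)/4 = 0. Since 601 ≡ 1 (mod 4), (1 - 601)/4 = -150 ∈ Z. The polynomial x^2 - x - 150 has discriminant 1 - 4·(-150) = 601, which is not a perfect square in Q (d = 601 is squarefree and ≠ 1), so x^2 - x - 150 is irreducible over Q. It is the minimal polynomial of α.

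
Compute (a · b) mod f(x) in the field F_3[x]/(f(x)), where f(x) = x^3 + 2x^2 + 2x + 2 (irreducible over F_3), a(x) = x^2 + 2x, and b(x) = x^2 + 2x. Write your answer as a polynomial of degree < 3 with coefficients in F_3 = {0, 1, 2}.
a · b ≡ x^2 + 2 (mod f(x))

Multiply in F_3[x]: a(x)·b(x) = (x^2 + 2x)·(x^2 + 2x) = x^4 + x^3 + x^2. This has degree ≥ 3, so divide by f(x) over F_3: x^4 + x^3 + x^2 = (x + 2)·(x^3 + 2x^2 + 2x + 2) + (x^2 + 2). Hence a·b ≡ x^2 + 2 (mod f). (F_3[x]/(f) is a field with 3^3 = 27 elements since f is irreducible of degree 3.)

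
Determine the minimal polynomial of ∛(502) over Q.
m_α(x) = x^3 - 502

α satisfies α^3 = 502, so x^3 - 502 annihilates α. By the rational root test, a rational root p/q (in lowest terms) of x^3 - 502 would satisfy p^3 = 502 q^3, forcing q = 1 and p^3 = 502; but 502 is not a perfect cube, contradiction. A monic cubic over Q with no rational root is irreducible (any nontrivial factorization would include a linear factor). Hence x^3 - 502 is the minimal polynomial of α, and in particular [Q(α):Q] = 3.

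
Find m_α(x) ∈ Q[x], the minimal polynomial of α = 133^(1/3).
m_α(x) = x^3 - 133

α satisfies α^3 = 133, so x^3 - 133 annihilates α. By the rational root test, a rational root p/q (in lowest terms) of x^3 - 133 would satisfy p^3 = 133 q^3, forcing q = 1 and p^3 = 133; but 133 is not a perfect cube, contradiction. A monic cubic over Q with no rational root is irreducible (any nontrivial factorization would include a linear factor). Hence x^3 - 133 is the minimal polynomial of α, and in particular [Q(α):Q] = 3.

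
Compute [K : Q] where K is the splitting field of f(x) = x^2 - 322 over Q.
[K : Q] = 2

f(x) = x^2 - 322 factors as (x - √322)(x + √322). The splitting field is K = Q(√322). Since 322 is squarefree and > 1, it is not a perfect square, so x^2 - 322 is irreducible over Q and [Q(√322) : Q] = 2. Hence [K : Q] = 2.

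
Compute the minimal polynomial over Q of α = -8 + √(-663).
m_α(x) = x^2 + 16x + 727

From α + 8 = √(-663), squaring gives (α + 8)^2 = -663, i.e. α^2 + 16α + 64 = -663, so α^2 + 16α + 727 = 0. The discriminant of x^2 + 16x + 727 is (16)^2 - 4·(727) = 256 - 2908 = -2652, and 4·(-663) is not a perfect square in Q since -663 is squarefree and ≠ 1. Hence x^2 + 16x + 727 is irreducible over Q and is the minimal polynomial of α.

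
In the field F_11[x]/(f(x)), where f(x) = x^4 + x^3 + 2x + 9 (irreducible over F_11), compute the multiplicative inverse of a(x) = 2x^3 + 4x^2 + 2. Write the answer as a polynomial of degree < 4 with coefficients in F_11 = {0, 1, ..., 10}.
a(x)^(-1) ≡ 7x^3 + x^2 + 6x + 6 (mod f(x))

Since f is irreducible over F_11, F_11[x]/(f) is a field and a(x) ≠ 0 has an inverse. Apply the extended Euclidean algorithm to f(x) and a(x) in F_11[x]: f(x) = (6x + 5)·a(x) + (2x^2 + x + 10);  a(x) = (x + 7)·(2x^2 + x + 10) + (5x + 9);  (2x^2 + x + 10) = (7x + 3)·(5x + 9) + (5). The last nonzero remainder is the constant 5 = gcd(f, a) in F_11. Back-substituting through the division chain expresses 5 = s(x)·a(x) + t(x)·f(x) with s(x) ≡ 2x^3 + 5x^2 + 8x + 8 (mod f), so (2x^3 + 5x^2 + 8x + 8)·a(x) ≡ 5 (mod f). Multiplying by 5^(-1) ≡ 9 in F_11 gives a(x)^(-1) ≡ 9·(2x^3 + 5x^2 + 8x + 8) ≡ 7x^3 + x^2 + 6x + 6 (mod f). Check: (2x^3 + 4x^2 + 2)·(7x^3 + x^2 + 6x + 6) = 3x^6 + 8x^5 + 5x^4 + 6x^3 + 4x^2 + x + 1 ≡ 1 (mod x^4 + x^3 + 2x + 9).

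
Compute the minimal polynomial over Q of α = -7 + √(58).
m_α(x) = x^2 + 14x - 9

From α + 7 = √(58), squaring gives (α + 7)^2 = 58, i.e. α^2 + 14α + 49 = 58, so α^2 + 14α - 9 = 0. The discriminant of x^2 + 14x - 9 is (14)^2 - 4·(-9) = 196 + 36 = 232, and 4·(58) is not a perfect square in Q since 58 is squarefree and ≠ 1. Hence x^2 + 14x - 9 is irreducible over Q and is the minimal polynomial of α.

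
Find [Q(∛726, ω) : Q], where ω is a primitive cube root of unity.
[Q(∛726, ω) : Q] = 6

[Q(∛726):Q] = 3 (min poly x^3 - 726, irreducible since 726 is not a perfect cube). [Q(ω):Q] = 2 (min poly x^2 + x + 1). Since Q(∛726) ⊂ R and ω ∉ R, we have ω ∉ Q(∛726), so x^2 + x + 1 remains irreducible over Q(∛726) and [Q(∛726, ω) : Q(∛726)] = 2. By the tower law, [Q(∛726, ω) : Q] = 3 · 2 = 6. (In fact Q(∛726, ω) is the splitting field of x^3 - 726 over Q.)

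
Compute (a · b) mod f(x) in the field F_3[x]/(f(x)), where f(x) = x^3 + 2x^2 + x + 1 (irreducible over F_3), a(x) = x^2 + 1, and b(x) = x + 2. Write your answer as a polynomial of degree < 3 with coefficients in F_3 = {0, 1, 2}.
a · b ≡ 1 (mod f(x))

Multiply in F_3[x]: a(x)·b(x) = (x^2 + 1)·(x + 2) = x^3 + 2x^2 + x + 2. This has degree ≥ 3, so divide by f(x) over F_3: x^3 + 2x^2 + x + 2 = (1)·(x^3 + 2x^2 + x + 1) + (1). Hence a·b ≡ 1 (mod f). (F_3[x]/(f) is a field with 3^3 = 27 elements since f is irreducible of degree 3.)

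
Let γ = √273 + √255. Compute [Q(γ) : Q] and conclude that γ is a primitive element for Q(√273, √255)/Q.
[Q(γ) : Q] = 4 (equivalently, Q(γ) = Q(√273, √255))

Obviously Q(γ) ⊆ Q(√273, √255), and [Q(√273, √255):Q] = 4 (since 273, 255 are distinct squarefree integers > 1 with 69615 not a perfect square). To show equality we compute the minimal polynomial of γ. From γ = √273 + √255: γ^2 = 273 + 2√(69615) + 255 = 528 + 2√(69615), so γ^2 - 528 = 2√(69615); squaring, (γ^2 - 528)^2 = 4·69615, i.e. γ^4 - 1056γ^2 + 278784 - 278460 = 0, i.e. γ^4 - 1056γ^2 + 324 = 0. So γ is a root of x^4 - 1056x^2 + 324. This polynomial is irreducible over Q: it has no rational root (each ±√273 ± √255 is irrational), and any factorization into two quadratics over Q would force √(69615) ∈ Q (pairing opposite roots) or √273, √255 ∈ Q (other pairings), all impossible. Hence [Q(γ):Q] = 4 = [Q(√273, √255):Q], so Q(γ) = Q(√273, √255).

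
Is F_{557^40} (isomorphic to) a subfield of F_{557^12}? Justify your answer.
No: F_{557^40} is not a subfield of F_{557^12}

F_{p^m} embeds in F_{p^n} iff m | n. Here 40 ∤ 12 (since 12 = 0·40 + 12 with remainder 12 ≠ 0), so F_{557^40} is not a subfield of F_{557^12}. Equivalently: if it were, the tower law would give 40 = [F_{557^40}:F_557] dividing [F_{557^12}:F_557] = 12, contradiction.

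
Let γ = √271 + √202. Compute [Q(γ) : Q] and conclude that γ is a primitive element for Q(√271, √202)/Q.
[Q(γ) : Q] = 4 (equivalently, Q(γ) = Q(√271, √202))

Obviously Q(γ) ⊆ Q(√271, √202), and [Q(√271, √202):Q] = 4 (since 271, 202 are distinct squarefree integers > 1 with 54742 not a perfect square). To show equality we compute the minimal polynomial of γ. From γ = √271 + √202: γ^2 = 271 + 2√(54742) + 202 = 473 + 2√(54742), so γ^2 - 473 = 2√(54742); squaring, (γ^2 - 473)^2 = 4·54742, i.e. γ^4 - 946γ^2 + 223729 - 218968 = 0, i.e. γ^4 - 946γ^2 + 4761 = 0. So γ is a root of x^4 - 946x^2 + 4761. This polynomial is irreducible over Q: it has no rational root (each ±√271 ± √202 is irrational), and any factorization into two quadratics over Q would force √(54742) ∈ Q (pairing opposite roots) or √271, √202 ∈ Q (other pairings), all impossible. Hence [Q(γ):Q] = 4 = [Q(√271, √202):Q], so Q(γ) = Q(√271, √202).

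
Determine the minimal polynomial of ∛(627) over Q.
m_α(x) = x^3 - 627

α satisfies α^3 = 627, so x^3 - 627 annihilates α. By the rational root test, a rational root p/q (in lowest terms) of x^3 - 627 would satisfy p^3 = 627 q^3, forcing q = 1 and p^3 = 627; but 627 is not a perfect cube, contradiction. A monic cubic over Q with no rational root is irreducible (any nontrivial factorization would include a linear factor). Hence x^3 - 627 is the minimal polynomial of α, and in particular [Q(α):Q] = 3.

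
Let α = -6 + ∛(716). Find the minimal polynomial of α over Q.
m_α(x) = x^3 + 18x^2 + 108x - 500

Set β = α + 6 = ∛(716), so β^3 = 716. Then (α + 6)^3 - 716 = 0, i.e. α is a root of g(x) = (x + 6)^3 - 716 = x^3 + 18x^2 + 108x - 500. Since g(x) = h(x + 6) where h(x) = x^3 - 716, and h is irreducible over Q (because 716 is not a perfect cube, so h has no rational root, and a monic cubic with no rational root is irreducible), g is also irreducible (irreducibility is preserved under the substitution x → x + 6). Hence m_α(x) = x^3 + 18x^2 + 108x - 500.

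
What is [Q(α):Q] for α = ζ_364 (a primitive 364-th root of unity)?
[Q(α):Q] = 144

The minimal polynomial of ζ_364 over Q is the 364-th cyclotomic polynomial Φ_364(x), which is irreducible over Q and has degree φ(364) = 144. Hence [Q(α):Q] = φ(364) = 144.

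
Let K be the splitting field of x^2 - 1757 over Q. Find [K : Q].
[K : Q] = 2

f(x) = x^2 - 1757 factors as (x - √1757)(x + √1757). The splitting field is K = Q(√1757). Since 1757 is squarefree and > 1, it is not a perfect square, so x^2 - 1757 is irreducible over Q and [Q(√1757) : Q] = 2. Hence [K : Q] = 2.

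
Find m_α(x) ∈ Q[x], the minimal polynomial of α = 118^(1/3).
m_α(x) = x^3 - 118

α satisfies α^3 = 118, so x^3 - 118 annihilates α. By the rational root test, a rational root p/q (in lowest terms) of x^3 - 118 would satisfy p^3 = 118 q^3, forcing q = 1 and p^3 = 118; but 118 is not a perfect cube, contradiction. A monic cubic over Q with no rational root is irreducible (any nontrivial factorization would include a linear factor). Hence x^3 - 118 is the minimal polynomial of α, and in particular [Q(α):Q] = 3.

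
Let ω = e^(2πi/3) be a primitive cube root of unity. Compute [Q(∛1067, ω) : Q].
[Q(∛1067, ω) : Q] = 6

[Q(∛1067):Q] = 3 (min poly x^3 - 1067, irreducible since 1067 is not a perfect cube). [Q(ω):Q] = 2 (min poly x^2 + x + 1). Since Q(∛1067) ⊂ R and ω ∉ R, we have ω ∉ Q(∛1067), so x^2 + x + 1 remains irreducible over Q(∛1067) and [Q(∛1067, ω) : Q(∛1067)] = 2. By the tower law, [Q(∛1067, ω) : Q] = 3 · 2 = 6. (In fact Q(∛1067, ω) is the splitting field of x^3 - 1067 over Q.)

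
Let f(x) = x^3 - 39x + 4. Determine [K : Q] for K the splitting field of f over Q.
[K : Q] = 6

By the rational root test, any rational root of the monic integer polynomial f(x) = x^3 - 39x + 4 must be an integer dividing the constant term 4, i.e. one of ±{1, 2, 4}. Evaluating: f(1) = -34, f(-1) = 42, f(2) = -66, f(-2) = 74, f(4) = -88, f(-4) = 96; none is 0, so f has no rational root and is therefore irreducible over Q (a cubic with no linear factor over a field is irreducible). For an irreducible cubic, the Galois group is A_3 or S_3 according as the discriminant disc(f) = -4a^3 - 27b^2 = -4·(-39)^3 - 27·(4)^2 = 236844 is or is not a square in Q. Here disc(f) = 236844 is not a perfect square in Q, so the Galois group of f over Q is not contained in A_3 and must be all of S_3. The splitting field has degree |S_3| = 6 over Q, so [K : Q] = 6.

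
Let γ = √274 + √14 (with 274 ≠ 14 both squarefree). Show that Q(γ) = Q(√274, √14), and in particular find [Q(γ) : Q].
[Q(γ) : Q] = 4 (equivalently, Q(γ) = Q(√274, √14))

Obviously Q(γ) ⊆ Q(√274, √14), and [Q(√274, √14):Q] = 4 (since 274, 14 are distinct squarefree integers > 1 with 3836 not a perfect square). To show equality we compute the minimal polynomial of γ. From γ = √274 + √14: γ^2 = 274 + 2√(3836) + 14 = 288 + 2√(3836), so γ^2 - 288 = 2√(3836); squaring, (γ^2 - 288)^2 = 4·3836, i.e. γ^4 - 576γ^2 + 82944 - 15344 = 0, i.e. γ^4 - 576γ^2 + 67600 = 0. So γ is a root of x^4 - 576x^2 + 67600. This polynomial is irreducible over Q: it has no rational root (each ±√274 ± √14 is irrational), and any factorization into two quadratics over Q would force √(3836) ∈ Q (pairing opposite roots) or √274, √14 ∈ Q (other pairings), all impossible. Hence [Q(γ):Q] = 4 = [Q(√274, √14):Q], so Q(γ) = Q(√274, √14).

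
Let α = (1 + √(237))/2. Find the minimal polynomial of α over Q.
m_α(x) = x^2 - x - 59

From 2α - 1 = √(237), squaring gives (2α - 1)^2 = 237, i.e. 4α^2 - 4α + 1 = 237, so α^2 - α + (1 - 237)/4 = 0. Since 237 ≡ 1 (mod 4), (1 - 237)/4 = -59 ∈ Z. The polynomial x^2 - x - 59 has discriminant 1 - 4·(-59) = 237, which is not a perfect square in Q (d = 237 is squarefree and ≠ 1), so x^2 - x - 59 is irreducible over Q. It is the minimal polynomial of α.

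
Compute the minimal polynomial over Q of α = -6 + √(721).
m_α(x) = x^2 + 12x - 685

From α + 6 = √(721), squaring gives (α + 6)^2 = 721, i.e. α^2 + 12α + 36 = 721, so α^2 + 12α - 685 = 0. The discriminant of x^2 + 12x - 685 is (12)^2 - 4·(-685) = 144 + 2740 = 2884, and 4·(721) is not a perfect square in Q since 721 is squarefree and ≠ 1. Hence x^2 + 12x - 685 is irreducible over Q and is the minimal polynomial of α.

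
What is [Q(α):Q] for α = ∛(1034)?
[Q(α):Q] = 3

The minimal polynomial of α is x^3 - 1034, irreducible over Q since 1034 is not a perfect cube (so x^3 - 1034 has no rational root). Hence [Q(α):Q] = deg(m_α) = 3.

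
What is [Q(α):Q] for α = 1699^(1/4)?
[Q(α):Q] = 4

α is a root of x^4 - 1699. By Eisenstein's criterion at the prime p = 1699 (which divides the constant term 1699 but p^2 = 2886601 does not, since 1699 is squarefree), x^4 - 1699 is irreducible over Q. Hence [Q(α):Q] = 4.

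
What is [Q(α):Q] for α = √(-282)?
[Q(α):Q] = 2

[Q(α):Q] equals the degree of the minimal polynomial of α. Here α^2 = -282 and x^2 + 282 is irreducible (d = -282 is squarefree, ≠ 1, hence not a square), so deg(m_α) = 2. Thus [Q(α):Q] = 2.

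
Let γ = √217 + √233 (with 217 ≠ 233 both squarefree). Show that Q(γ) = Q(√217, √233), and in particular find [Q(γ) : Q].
[Q(γ) : Q] = 4 (equivalently, Q(γ) = Q(√217, √233))

Obviously Q(γ) ⊆ Q(√217, √233), and [Q(√217, √233):Q] = 4 (since 217, 233 are distinct squarefree integers > 1 with 50561 not a perfect square). To show equality we compute the minimal polynomial of γ. From γ = √217 + √233: γ^2 = 217 + 2√(50561) + 233 = 450 + 2√(50561), so γ^2 - 450 = 2√(50561); squaring, (γ^2 - 450)^2 = 4·50561, i.e. γ^4 - 900γ^2 + 202500 - 202244 = 0, i.e. γ^4 - 900γ^2 + 256 = 0. So γ is a root of x^4 - 900x^2 + 256. This polynomial is irreducible over Q: it has no rational root (each ±√217 ± √233 is irrational), and any factorization into two quadratics over Q would force √(50561) ∈ Q (pairing opposite roots) or √217, √233 ∈ Q (other pairings), all impossible. Hence [Q(γ):Q] = 4 = [Q(√217, √233):Q], so Q(γ) = Q(√217, √233).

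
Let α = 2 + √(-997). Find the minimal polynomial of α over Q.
m_α(x) = x^2 - 4x + 1001

From α - 2 = √(-997), squaring gives (α - 2)^2 = -997, i.e. α^2 - 4α + 4 = -997, so α^2 - 4α + 1001 = 0. The discriminant of x^2 - 4x + 1001 is (-4)^2 - 4·(1001) = 16 - 4004 = -3988, and 4·(-997) is not a perfect square in Q since -997 is squarefree and ≠ 1. Hence x^2 - 4x + 1001 is irreducible over Q and is the minimal polynomial of α.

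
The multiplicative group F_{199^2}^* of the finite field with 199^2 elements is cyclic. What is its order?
|F_{199^2}^*| = 39600

F_{199^2} has 199^2 = 39601 elements; its multiplicative group consists of all nonzero elements, so |F_{199^2}^*| = 39601 - 1 = 39600. (It is cyclic since any finite subgroup of the multiplicative group of a field is cyclic.)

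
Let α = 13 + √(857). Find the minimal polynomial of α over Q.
m_α(x) = x^2 - 26x - 688

From α - 13 = √(857), squaring gives (α - 13)^2 = 857, i.e. α^2 - 26α + 169 = 857, so α^2 - 26α - 688 = 0. The discriminant of x^2 - 26x - 688 is (-26)^2 - 4·(-688) = 676 + 2752 = 3428, and 4·(857) is not a perfect square in Q since 857 is squarefree and ≠ 1. Hence x^2 - 26x - 688 is irreducible over Q and is the minimal polynomial of α.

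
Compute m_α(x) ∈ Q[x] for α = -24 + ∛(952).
m_α(x) = x^3 + 72x^2 + 1728x + 12872

Set β = α + 24 = ∛(952), so β^3 = 952. Then (α + 24)^3 - 952 = 0, i.e. α is a root of g(x) = (x + 24)^3 - 952 = x^3 + 72x^2 + 1728x + 12872. Since g(x) = h(x + 24) where h(x) = x^3 - 952, and h is irreducible over Q (because 952 is not a perfect cube, so h has no rational root, and a monic cubic with no rational root is irreducible), g is also irreducible (irreducibility is preserved under the substitution x → x + 24). Hence m_α(x) = x^3 + 72x^2 + 1728x + 12872.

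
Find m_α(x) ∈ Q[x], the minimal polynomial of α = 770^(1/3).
m_α(x) = x^3 - 770

α satisfies α^3 = 770, so x^3 - 770 annihilates α. By the rational root test, a rational root p/q (in lowest terms) of x^3 - 770 would satisfy p^3 = 770 q^3, forcing q = 1 and p^3 = 770; but 770 is not a perfect cube, contradiction. A monic cubic over Q with no rational root is irreducible (any nontrivial factorization would include a linear factor). Hence x^3 - 770 is the minimal polynomial of α, and in particular [Q(α):Q] = 3.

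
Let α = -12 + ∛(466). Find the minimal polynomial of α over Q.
m_α(x) = x^3 + 36x^2 + 432x + 1262

Set β = α + 12 = ∛(466), so β^3 = 466. Then (α + 12)^3 - 466 = 0, i.e. α is a root of g(x) = (x + 12)^3 - 466 = x^3 + 36x^2 + 432x + 1262. Since g(x) = h(x + 12) where h(x) = x^3 - 466, and h is irreducible over Q (because 466 is not a perfect cube, so h has no rational root, and a monic cubic with no rational root is irreducible), g is also irreducible (irreducibility is preserved under the substitution x → x + 12). Hence m_α(x) = x^3 + 36x^2 + 432x + 1262.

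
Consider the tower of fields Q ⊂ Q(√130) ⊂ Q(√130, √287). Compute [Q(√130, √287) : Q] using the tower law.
[Q(√130, √287) : Q] = 4

[Q(√130):Q] = 2 (min poly x^2 - 130, irreducible since 130 is squarefree > 1). For the top step, suppose √287 ∈ Q(√130), say √287 = c + d√130 with c, d ∈ Q. Squaring: 287 = c^2 + 130d^2 + 2cd√130. Since √130 ∉ Q this forces 2cd = 0. If d = 0 then √287 = c ∈ Q, contradicting 287 squarefree > 1. If c = 0 then 287 = 130d^2, so 130·287 = (130d)^2 is a perfect square in Q — but 130·287 = 37310 is not a perfect square (since 130 and 287 are distinct squarefree integers). Contradiction. Hence √287 ∉ Q(√130), so x^2 - 287 stays irreducible over Q(√130) and [Q(√130, √287) : Q(√130)] = 2. By the tower law, [Q(√130, √287) : Q] = 2 · 2 = 4.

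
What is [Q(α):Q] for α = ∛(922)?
[Q(α):Q] = 3

The minimal polynomial of α is x^3 - 922, irreducible over Q since 922 is not a perfect cube (so x^3 - 922 has no rational root). Hence [Q(α):Q] = deg(m_α) = 3.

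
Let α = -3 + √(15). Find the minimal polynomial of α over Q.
m_α(x) = x^2 + 6x - 6

From α + 3 = √(15), squaring gives (α + 3)^2 = 15, i.e. α^2 + 6α + 9 = 15, so α^2 + 6α - 6 = 0. The discriminant of x^2 + 6x - 6 is (6)^2 - 4·(-6) = 36 + 24 = 60, and 4·(15) is not a perfect square in Q since 15 is squarefree and ≠ 1. Hence x^2 + 6x - 6 is irreducible over Q and is the minimal polynomial of α.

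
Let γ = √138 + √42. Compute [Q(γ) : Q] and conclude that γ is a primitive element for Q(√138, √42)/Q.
[Q(γ) : Q] = 4 (equivalently, Q(γ) = Q(√138, √42))

Obviously Q(γ) ⊆ Q(√138, √42), and [Q(√138, √42):Q] = 4 (since 138, 42 are distinct squarefree integers > 1 with 5796 not a perfect square). To show equality we compute the minimal polynomial of γ. From γ = √138 + √42: γ^2 = 138 + 2√(5796) + 42 = 180 + 2√(5796), so γ^2 - 180 = 2√(5796); squaring, (γ^2 - 180)^2 = 4·5796, i.e. γ^4 - 360γ^2 + 32400 - 23184 = 0, i.e. γ^4 - 360γ^2 + 9216 = 0. So γ is a root of x^4 - 360x^2 + 9216. This polynomial is irreducible over Q: it has no rational root (each ±√138 ± √42 is irrational), and any factorization into two quadratics over Q would force √(5796) ∈ Q (pairing opposite roots) or √138, √42 ∈ Q (other pairings), all impossible. Hence [Q(γ):Q] = 4 = [Q(√138, √42):Q], so Q(γ) = Q(√138, √42).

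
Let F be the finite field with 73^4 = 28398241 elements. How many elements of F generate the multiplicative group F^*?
There are φ(28398240) = 6635520 primitive elements

F_q^* is cyclic of order q - 1 = 28398240. A cyclic group of order m has exactly φ(m) generators. Here m = 28398240 = 2^5 · 3^2 · 5 · 13 · 37 · 41, so the number of primitive elements is φ(28398240) = 6635520.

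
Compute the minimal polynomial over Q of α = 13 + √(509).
m_α(x) = x^2 - 26x - 340

From α - 13 = √(509), squaring gives (α - 13)^2 = 509, i.e. α^2 - 26α + 169 = 509, so α^2 - 26α - 340 = 0. The discriminant of x^2 - 26x - 340 is (-26)^2 - 4·(-340) = 676 + 1360 = 2036, and 4·(509) is not a perfect square in Q since 509 is squarefree and ≠ 1. Hence x^2 - 26x - 340 is irreducible over Q and is the minimal polynomial of α.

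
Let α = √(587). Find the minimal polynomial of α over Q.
m_α(x) = x^2 - 587

α satisfies α^2 - 587 = 0, so x^2 - 587 annihilates α. Since d = 587 is squarefree and ≠ 1, it is not a perfect square in Q, so x^2 - 587 has no rational root and is therefore irreducible over Q (a degree-2 polynomial over a field is irreducible iff it has no root). Hence m_α(x) = x^2 - 587.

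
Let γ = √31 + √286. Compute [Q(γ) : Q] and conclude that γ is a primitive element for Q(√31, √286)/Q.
[Q(γ) : Q] = 4 (equivalently, Q(γ) = Q(√31, √286))

Obviously Q(γ) ⊆ Q(√31, √286), and [Q(√31, √286):Q] = 4 (since 31, 286 are distinct squarefree integers > 1 with 8866 not a perfect square). To show equality we compute the minimal polynomial of γ. From γ = √31 + √286: γ^2 = 31 + 2√(8866) + 286 = 317 + 2√(8866), so γ^2 - 317 = 2√(8866); squaring, (γ^2 - 317)^2 = 4·8866, i.e. γ^4 - 634γ^2 + 100489 - 35464 = 0, i.e. γ^4 - 634γ^2 + 65025 = 0. So γ is a root of x^4 - 634x^2 + 65025. This polynomial is irreducible over Q: it has no rational root (each ±√31 ± √286 is irrational), and any factorization into two quadratics over Q would force √(8866) ∈ Q (pairing opposite roots) or √31, √286 ∈ Q (other pairings), all impossible. Hence [Q(γ):Q] = 4 = [Q(√31, √286):Q], so Q(γ) = Q(√31, √286).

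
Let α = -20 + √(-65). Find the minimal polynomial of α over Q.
m_α(x) = x^2 + 40x + 465

From α + 20 = √(-65), squaring gives (α + 20)^2 = -65, i.e. α^2 + 40α + 400 = -65, so α^2 + 40α + 465 = 0. The discriminant of x^2 + 40x + 465 is (40)^2 - 4·(465) = 1600 - 1860 = -260, and 4·(-65) is not a perfect square in Q since -65 is squarefree and ≠ 1. Hence x^2 + 40x + 465 is irreducible over Q and is the minimal polynomial of α.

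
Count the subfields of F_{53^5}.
F_{53^5} has 2 subfields

The subfields of F_{p^n} are exactly the fields F_{p^d} for d | n (each is the fixed field of the unique index-d subgroup of Gal(F_{p^n}/F_p) ≅ Z/nZ). The divisors of n = 5 are {1, 5}, giving 2 subfields: F_{53^1}, F_{53^5}.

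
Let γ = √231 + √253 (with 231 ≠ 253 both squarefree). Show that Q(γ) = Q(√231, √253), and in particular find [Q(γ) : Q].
[Q(γ) : Q] = 4 (equivalently, Q(γ) = Q(√231, √253))

Obviously Q(γ) ⊆ Q(√231, √253), and [Q(√231, √253):Q] = 4 (since 231, 253 are distinct squarefree integers > 1 with 58443 not a perfect square). To show equality we compute the minimal polynomial of γ. From γ = √231 + √253: γ^2 = 231 + 2√(58443) + 253 = 484 + 2√(58443), so γ^2 - 484 = 2√(58443); squaring, (γ^2 - 484)^2 = 4·58443, i.e. γ^4 - 968γ^2 + 234256 - 233772 = 0, i.e. γ^4 - 968γ^2 + 484 = 0. So γ is a root of x^4 - 968x^2 + 484. This polynomial is irreducible over Q: it has no rational root (each ±√231 ± √253 is irrational), and any factorization into two quadratics over Q would force √(58443) ∈ Q (pairing opposite roots) or √231, √253 ∈ Q (other pairings), all impossible. Hence [Q(γ):Q] = 4 = [Q(√231, √253):Q], so Q(γ) = Q(√231, √253).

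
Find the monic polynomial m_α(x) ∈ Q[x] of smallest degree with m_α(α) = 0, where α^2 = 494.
m_α(x) = x^2 - 494

α satisfies α^2 - 494 = 0, so x^2 - 494 annihilates α. Since d = 494 is squarefree and ≠ 1, it is not a perfect square in Q, so x^2 - 494 has no rational root and is therefore irreducible over Q (a degree-2 polynomial over a field is irreducible iff it has no root). Hence m_α(x) = x^2 - 494.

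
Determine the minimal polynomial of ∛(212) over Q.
m_α(x) = x^3 - 212

α satisfies α^3 = 212, so x^3 - 212 annihilates α. By the rational root test, a rational root p/q (in lowest terms) of x^3 - 212 would satisfy p^3 = 212 q^3, forcing q = 1 and p^3 = 212; but 212 is not a perfect cube, contradiction. A monic cubic over Q with no rational root is irreducible (any nontrivial factorization would include a linear factor). Hence x^3 - 212 is the minimal polynomial of α, and in particular [Q(α):Q] = 3.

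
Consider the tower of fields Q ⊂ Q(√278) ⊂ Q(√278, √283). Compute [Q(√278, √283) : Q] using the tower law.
[Q(√278, √283) : Q] = 4

[Q(√278):Q] = 2 (min poly x^2 - 278, irreducible since 278 is squarefree > 1). For the top step, suppose √283 ∈ Q(√278), say √283 = c + d√278 with c, d ∈ Q. Squaring: 283 = c^2 + 278d^2 + 2cd√278. Since √278 ∉ Q this forces 2cd = 0. If d = 0 then √283 = c ∈ Q, contradicting 283 squarefree > 1. If c = 0 then 283 = 278d^2, so 278·283 = (278d)^2 is a perfect square in Q — but 278·283 = 78674 is not a perfect square (since 278 and 283 are distinct squarefree integers). Contradiction. Hence √283 ∉ Q(√278), so x^2 - 283 stays irreducible over Q(√278) and [Q(√278, √283) : Q(√278)] = 2. By the tower law, [Q(√278, √283) : Q] = 2 · 2 = 4.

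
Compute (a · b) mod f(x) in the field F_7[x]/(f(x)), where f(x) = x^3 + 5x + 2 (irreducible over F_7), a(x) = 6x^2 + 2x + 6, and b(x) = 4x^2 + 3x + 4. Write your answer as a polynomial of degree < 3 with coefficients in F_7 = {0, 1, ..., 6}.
a · b ≡ 4x^2 + 2x (mod f(x))

Multiply in F_7[x]: a(x)·b(x) = (6x^2 + 2x + 6)·(4x^2 + 3x + 4) = 3x^4 + 5x^3 + 5x^2 + 5x + 3. This has degree ≥ 3, so divide by f(x) over F_7: 3x^4 + 5x^3 + 5x^2 + 5x + 3 = (3x + 5)·(x^3 + 5x + 2) + (4x^2 + 2x). Hence a·b ≡ 4x^2 + 2x (mod f). (F_7[x]/(f) is a field with 7^3 = 343 elements since f is irreducible of degree 3.)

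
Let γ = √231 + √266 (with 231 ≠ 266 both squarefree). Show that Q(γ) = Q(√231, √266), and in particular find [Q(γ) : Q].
[Q(γ) : Q] = 4 (equivalently, Q(γ) = Q(√231, √266))

Obviously Q(γ) ⊆ Q(√231, √266), and [Q(√231, √266):Q] = 4 (since 231, 266 are distinct squarefree integers > 1 with 61446 not a perfect square). To show equality we compute the minimal polynomial of γ. From γ = √231 + √266: γ^2 = 231 + 2√(61446) + 266 = 497 + 2√(61446), so γ^2 - 497 = 2√(61446); squaring, (γ^2 - 497)^2 = 4·61446, i.e. γ^4 - 994γ^2 + 247009 - 245784 = 0, i.e. γ^4 - 994γ^2 + 1225 = 0. So γ is a root of x^4 - 994x^2 + 1225. This polynomial is irreducible over Q: it has no rational root (each ±√231 ± √266 is irrational), and any factorization into two quadratics over Q would force √(61446) ∈ Q (pairing opposite roots) or √231, √266 ∈ Q (other pairings), all impossible. Hence [Q(γ):Q] = 4 = [Q(√231, √266):Q], so Q(γ) = Q(√231, √266).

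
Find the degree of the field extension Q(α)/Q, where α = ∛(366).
[Q(α):Q] = 3

The minimal polynomial of α is x^3 - 366, irreducible over Q since 366 is not a perfect cube (so x^3 - 366 has no rational root). Hence [Q(α):Q] = deg(m_α) = 3.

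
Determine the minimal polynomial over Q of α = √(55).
m_α(x) = x^2 - 55

α satisfies α^2 - 55 = 0, so x^2 - 55 annihilates α. Since d = 55 is squarefree and ≠ 1, it is not a perfect square in Q, so x^2 - 55 has no rational root and is therefore irreducible over Q (a degree-2 polynomial over a field is irreducible iff it has no root). Hence m_α(x) = x^2 - 55.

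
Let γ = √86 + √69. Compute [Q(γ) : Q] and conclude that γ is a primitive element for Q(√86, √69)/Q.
[Q(γ) : Q] = 4 (equivalently, Q(γ) = Q(√86, √69))

Obviously Q(γ) ⊆ Q(√86, √69), and [Q(√86, √69):Q] = 4 (since 86, 69 are distinct squarefree integers > 1 with 5934 not a perfect square). To show equality we compute the minimal polynomial of γ. From γ = √86 + √69: γ^2 = 86 + 2√(5934) + 69 = 155 + 2√(5934), so γ^2 - 155 = 2√(5934); squaring, (γ^2 - 155)^2 = 4·5934, i.e. γ^4 - 310γ^2 + 24025 - 23736 = 0, i.e. γ^4 - 310γ^2 + 289 = 0. So γ is a root of x^4 - 310x^2 + 289. This polynomial is irreducible over Q: it has no rational root (each ±√86 ± √69 is irrational), and any factorization into two quadratics over Q would force √(5934) ∈ Q (pairing opposite roots) or √86, √69 ∈ Q (other pairings), all impossible. Hence [Q(γ):Q] = 4 = [Q(√86, √69):Q], so Q(γ) = Q(√86, √69).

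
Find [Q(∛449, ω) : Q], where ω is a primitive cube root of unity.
[Q(∛449, ω) : Q] = 6

[Q(∛449):Q] = 3 (min poly x^3 - 449, irreducible since 449 is not a perfect cube). [Q(ω):Q] = 2 (min poly x^2 + x + 1). Since Q(∛449) ⊂ R and ω ∉ R, we have ω ∉ Q(∛449), so x^2 + x + 1 remains irreducible over Q(∛449) and [Q(∛449, ω) : Q(∛449)] = 2. By the tower law, [Q(∛449, ω) : Q] = 3 · 2 = 6. (In fact Q(∛449, ω) is the splitting field of x^3 - 449 over Q.)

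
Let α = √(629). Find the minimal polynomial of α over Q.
m_α(x) = x^2 - 629

α satisfies α^2 - 629 = 0, so x^2 - 629 annihilates α. Since d = 629 is squarefree and ≠ 1, it is not a perfect square in Q, so x^2 - 629 has no rational root and is therefore irreducible over Q (a degree-2 polynomial over a field is irreducible iff it has no root). Hence m_α(x) = x^2 - 629.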